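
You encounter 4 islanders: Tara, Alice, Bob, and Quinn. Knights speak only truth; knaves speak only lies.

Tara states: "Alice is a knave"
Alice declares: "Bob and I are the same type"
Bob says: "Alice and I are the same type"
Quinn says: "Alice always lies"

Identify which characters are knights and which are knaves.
Tara is a knave.
Alice is a knight.
Bob is a knight.
Quinn is a knave.

Verification:
- Tara (knave) says "Alice is a knave" - this is FALSE (a lie) because Alice is a knight.
- Alice (knight) says "Bob and I are the same type" - this is TRUE because Alice is a knight and Bob is a knight.
- Bob (knight) says "Alice and I are the same type" - this is TRUE because Bob is a knight and Alice is a knight.
- Quinn (knave) says "Alice always lies" - this is FALSE (a lie) because Alice is a knight.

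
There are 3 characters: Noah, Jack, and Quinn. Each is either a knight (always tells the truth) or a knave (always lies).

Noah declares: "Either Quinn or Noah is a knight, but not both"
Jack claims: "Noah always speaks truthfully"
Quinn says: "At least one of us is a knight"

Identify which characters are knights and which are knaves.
Noah is a knave.
Jack is a knave.
Quinn is a knave.

Verification:
- Noah (knave) says "Either Quinn or Noah is a knight, but not both" - this is FALSE (a lie) because Quinn is a knave and Noah is a knave.
- Jack (knave) says "Noah always speaks truthfully" - this is FALSE (a lie) because Noah is a knave.
- Quinn (knave) says "At least one of us is a knight" - this is FALSE (a lie) because no one is a knight.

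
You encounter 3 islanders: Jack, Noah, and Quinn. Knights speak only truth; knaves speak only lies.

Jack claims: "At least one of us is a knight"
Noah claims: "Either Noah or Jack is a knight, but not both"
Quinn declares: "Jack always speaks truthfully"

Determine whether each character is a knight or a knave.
Jack is a knave.
Noah is a knave.
Quinn is a knave.

Verification:
- Jack (knave) says "At least one of us is a knight" - this is FALSE (a lie) because no one is a knight.
- Noah (knave) says "Either Noah or Jack is a knight, but not both" - this is FALSE (a lie) because Noah is a knave and Jack is a knave.
- Quinn (knave) says "Jack always speaks truthfully" - this is FALSE (a lie) because Jack is a knave.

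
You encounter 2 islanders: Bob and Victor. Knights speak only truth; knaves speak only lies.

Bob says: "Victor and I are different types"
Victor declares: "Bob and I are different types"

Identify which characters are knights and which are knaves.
Bob is a knave.
Victor is a knave.

Verification:
- Bob (knave) says "Victor and I are different types" - this is FALSE (a lie) because Bob is a knave and Victor is a knave.
- Victor (knave) says "Bob and I are different types" - this is FALSE (a lie) because Victor is a knave and Bob is a knave.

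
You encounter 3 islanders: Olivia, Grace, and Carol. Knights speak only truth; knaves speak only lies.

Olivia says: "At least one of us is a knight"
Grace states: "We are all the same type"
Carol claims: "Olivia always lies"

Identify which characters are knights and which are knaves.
Olivia is a knight.
Grace is a knave.
Carol is a knave.

Verification:
- Olivia (knight) says "At least one of us is a knight" - this is TRUE because Olivia is a knight.
- Grace (knave) says "We are all the same type" - this is FALSE (a lie) because Olivia is a knight and Grace and Carol are knaves.
- Carol (knave) says "Olivia always lies" - this is FALSE (a lie) because Olivia is a knight.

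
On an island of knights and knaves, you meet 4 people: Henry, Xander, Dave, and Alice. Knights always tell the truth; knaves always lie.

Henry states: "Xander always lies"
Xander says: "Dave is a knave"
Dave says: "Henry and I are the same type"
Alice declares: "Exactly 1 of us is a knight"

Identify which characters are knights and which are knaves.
Henry is a knight.
Xander is a knave.
Dave is a knight.
Alice is a knave.

Verification:
- Henry (knight) says "Xander always lies" - this is TRUE because Xander is a knave.
- Xander (knave) says "Dave is a knave" - this is FALSE (a lie) because Dave is a knight.
- Dave (knight) says "Henry and I are the same type" - this is TRUE because Dave is a knight and Henry is a knight.
- Alice (knave) says "Exactly 1 of us is a knight" - this is FALSE (a lie) because there are 2 knights.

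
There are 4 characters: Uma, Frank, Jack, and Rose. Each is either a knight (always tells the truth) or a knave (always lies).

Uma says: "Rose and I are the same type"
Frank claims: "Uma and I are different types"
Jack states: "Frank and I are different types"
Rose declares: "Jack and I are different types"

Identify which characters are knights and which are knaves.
Uma is a knave.
Frank is a knave.
Jack is a knave.
Rose is a knight.

Verification:
- Uma (knave) says "Rose and I are the same type" - this is FALSE (a lie) because Uma is a knave and Rose is a knight.
- Frank (knave) says "Uma and I are different types" - this is FALSE (a lie) because Frank is a knave and Uma is a knave.
- Jack (knave) says "Frank and I are different types" - this is FALSE (a lie) because Jack is a knave and Frank is a knave.
- Rose (knight) says "Jack and I are different types" - this is TRUE because Rose is a knight and Jack is a knave.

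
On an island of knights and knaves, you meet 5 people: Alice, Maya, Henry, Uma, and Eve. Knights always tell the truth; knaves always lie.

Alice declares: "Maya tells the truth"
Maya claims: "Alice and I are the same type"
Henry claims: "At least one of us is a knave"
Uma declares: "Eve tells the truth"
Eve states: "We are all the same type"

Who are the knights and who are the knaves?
Alice is a knight.
Maya is a knight.
Henry is a knight.
Uma is a knave.
Eve is a knave.

Verification:
- Alice (knight) says "Maya tells the truth" - this is TRUE because Maya is a knight.
- Maya (knight) says "Alice and I are the same type" - this is TRUE because Maya is a knight and Alice is a knight.
- Henry (knight) says "At least one of us is a knave" - this is TRUE because Uma and Eve are knaves.
- Uma (knave) says "Eve tells the truth" - this is FALSE (a lie) because Eve is a knave.
- Eve (knave) says "We are all the same type" - this is FALSE (a lie) because Alice, Maya, and Henry are knights and Uma and Eve are knaves.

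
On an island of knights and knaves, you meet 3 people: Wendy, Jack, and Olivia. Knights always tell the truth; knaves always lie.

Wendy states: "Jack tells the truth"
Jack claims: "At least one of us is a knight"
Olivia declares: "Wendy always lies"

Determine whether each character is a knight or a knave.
Wendy is a knight.
Jack is a knight.
Olivia is a knave.

Verification:
- Wendy (knight) says "Jack tells the truth" - this is TRUE because Jack is a knight.
- Jack (knight) says "At least one of us is a knight" - this is TRUE because Wendy and Jack are knights.
- Olivia (knave) says "Wendy always lies" - this is FALSE (a lie) because Wendy is a knight.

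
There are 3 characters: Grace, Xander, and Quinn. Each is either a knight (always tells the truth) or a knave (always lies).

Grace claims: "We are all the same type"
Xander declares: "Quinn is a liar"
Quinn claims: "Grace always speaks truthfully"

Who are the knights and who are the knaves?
Grace is a knave.
Xander is a knight.
Quinn is a knave.

Verification:
- Grace (knave) says "We are all the same type" - this is FALSE (a lie) because Xander is a knight and Grace and Quinn are knaves.
- Xander (knight) says "Quinn is a liar" - this is TRUE because Quinn is a knave.
- Quinn (knave) says "Grace always speaks truthfully" - this is FALSE (a lie) because Grace is a knave.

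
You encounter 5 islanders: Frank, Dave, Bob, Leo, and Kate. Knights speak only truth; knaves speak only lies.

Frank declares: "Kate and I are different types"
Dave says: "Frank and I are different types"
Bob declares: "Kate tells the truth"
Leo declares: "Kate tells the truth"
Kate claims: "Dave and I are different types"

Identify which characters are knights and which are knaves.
Frank is a knave.
Dave is a knave.
Bob is a knave.
Leo is a knave.
Kate is a knave.

Verification:
- Frank (knave) says "Kate and I are different types" - this is FALSE (a lie) because Frank is a knave and Kate is a knave.
- Dave (knave) says "Frank and I are different types" - this is FALSE (a lie) because Dave is a knave and Frank is a knave.
- Bob (knave) says "Kate tells the truth" - this is FALSE (a lie) because Kate is a knave.
- Leo (knave) says "Kate tells the truth" - this is FALSE (a lie) because Kate is a knave.
- Kate (knave) says "Dave and I are different types" - this is FALSE (a lie) because Kate is a knave and Dave is a knave.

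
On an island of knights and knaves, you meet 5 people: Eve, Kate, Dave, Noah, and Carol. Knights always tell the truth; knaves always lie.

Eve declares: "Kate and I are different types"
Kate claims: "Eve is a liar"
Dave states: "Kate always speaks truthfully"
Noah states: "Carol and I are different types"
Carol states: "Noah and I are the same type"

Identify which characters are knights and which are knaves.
Eve is a knight.
Kate is a knave.
Dave is a knave.
Noah is a knight.
Carol is a knave.

Verification:
- Eve (knight) says "Kate and I are different types" - this is TRUE because Eve is a knight and Kate is a knave.
- Kate (knave) says "Eve is a liar" - this is FALSE (a lie) because Eve is a knight.
- Dave (knave) says "Kate always speaks truthfully" - this is FALSE (a lie) because Kate is a knave.
- Noah (knight) says "Carol and I are different types" - this is TRUE because Noah is a knight and Carol is a knave.
- Carol (knave) says "Noah and I are the same type" - this is FALSE (a lie) because Carol is a knave and Noah is a knight.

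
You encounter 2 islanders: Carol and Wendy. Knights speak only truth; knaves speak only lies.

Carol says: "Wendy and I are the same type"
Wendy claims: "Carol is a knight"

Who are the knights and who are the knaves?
Carol is a knight.
Wendy is a knight.

Verification:
- Carol (knight) says "Wendy and I are the same type" - this is TRUE because Carol is a knight and Wendy is a knight.
- Wendy (knight) says "Carol is a knight" - this is TRUE because Carol is a knight.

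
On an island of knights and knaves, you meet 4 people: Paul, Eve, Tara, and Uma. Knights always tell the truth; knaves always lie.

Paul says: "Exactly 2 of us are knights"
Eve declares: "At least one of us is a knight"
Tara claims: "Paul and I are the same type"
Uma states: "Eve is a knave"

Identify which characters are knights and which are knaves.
Paul is a knight.
Eve is a knight.
Tara is a knave.
Uma is a knave.

Verification:
- Paul (knight) says "Exactly 2 of us are knights" - this is TRUE because there are 2 knights.
- Eve (knight) says "At least one of us is a knight" - this is TRUE because Paul and Eve are knights.
- Tara (knave) says "Paul and I are the same type" - this is FALSE (a lie) because Tara is a knave and Paul is a knight.
- Uma (knave) says "Eve is a knave" - this is FALSE (a lie) because Eve is a knight.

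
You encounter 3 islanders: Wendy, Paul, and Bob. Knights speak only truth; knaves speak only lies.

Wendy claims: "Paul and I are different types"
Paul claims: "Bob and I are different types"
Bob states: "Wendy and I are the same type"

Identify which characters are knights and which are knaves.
Wendy is a knight.
Paul is a knave.
Bob is a knave.

Verification:
- Wendy (knight) says "Paul and I are different types" - this is TRUE because Wendy is a knight and Paul is a knave.
- Paul (knave) says "Bob and I are different types" - this is FALSE (a lie) because Paul is a knave and Bob is a knave.
- Bob (knave) says "Wendy and I are the same type" - this is FALSE (a lie) because Bob is a knave and Wendy is a knight.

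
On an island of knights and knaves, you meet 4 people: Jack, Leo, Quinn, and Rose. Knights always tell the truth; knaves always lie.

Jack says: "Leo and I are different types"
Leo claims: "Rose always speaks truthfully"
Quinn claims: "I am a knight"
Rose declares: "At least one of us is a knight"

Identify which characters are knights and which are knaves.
Jack is a knave.
Leo is a knave.
Quinn is a knave.
Rose is a knave.

Verification:
- Jack (knave) says "Leo and I are different types" - this is FALSE (a lie) because Jack is a knave and Leo is a knave.
- Leo (knave) says "Rose always speaks truthfully" - this is FALSE (a lie) because Rose is a knave.
- Quinn (knave) says "I am a knight" - this is FALSE (a lie) because Quinn is a knave.
- Rose (knave) says "At least one of us is a knight" - this is FALSE (a lie) because no one is a knight.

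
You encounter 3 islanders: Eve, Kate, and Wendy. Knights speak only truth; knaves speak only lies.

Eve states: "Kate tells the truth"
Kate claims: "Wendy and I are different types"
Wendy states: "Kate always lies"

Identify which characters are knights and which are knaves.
Eve is a knight.
Kate is a knight.
Wendy is a knave.

Verification:
- Eve (knight) says "Kate tells the truth" - this is TRUE because Kate is a knight.
- Kate (knight) says "Wendy and I are different types" - this is TRUE because Kate is a knight and Wendy is a knave.
- Wendy (knave) says "Kate always lies" - this is FALSE (a lie) because Kate is a knight.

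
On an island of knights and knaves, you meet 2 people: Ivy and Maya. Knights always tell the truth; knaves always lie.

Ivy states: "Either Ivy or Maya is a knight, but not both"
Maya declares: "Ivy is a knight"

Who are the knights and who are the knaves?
Ivy is a knave.
Maya is a knave.

Verification:
- Ivy (knave) says "Either Ivy or Maya is a knight, but not both" - this is FALSE (a lie) because Ivy is a knave and Maya is a knave.
- Maya (knave) says "Ivy is a knight" - this is FALSE (a lie) because Ivy is a knave.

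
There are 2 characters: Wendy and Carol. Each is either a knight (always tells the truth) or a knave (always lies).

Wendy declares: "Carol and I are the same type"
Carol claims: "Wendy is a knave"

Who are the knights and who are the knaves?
Wendy is a knave.
Carol is a knight.

Verification:
- Wendy (knave) says "Carol and I are the same type" - this is FALSE (a lie) because Wendy is a knave and Carol is a knight.
- Carol (knight) says "Wendy is a knave" - this is TRUE because Wendy is a knave.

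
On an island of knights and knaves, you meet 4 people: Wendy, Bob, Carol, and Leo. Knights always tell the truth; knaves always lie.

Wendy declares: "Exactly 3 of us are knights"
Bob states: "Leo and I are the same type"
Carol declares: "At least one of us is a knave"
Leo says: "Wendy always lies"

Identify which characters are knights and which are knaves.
Wendy is a knave.
Bob is a knave.
Carol is a knight.
Leo is a knight.

Verification:
- Wendy (knave) says "Exactly 3 of us are knights" - this is FALSE (a lie) because there are 2 knights.
- Bob (knave) says "Leo and I are the same type" - this is FALSE (a lie) because Bob is a knave and Leo is a knight.
- Carol (knight) says "At least one of us is a knave" - this is TRUE because Wendy and Bob are knaves.
- Leo (knight) says "Wendy always lies" - this is TRUE because Wendy is a knave.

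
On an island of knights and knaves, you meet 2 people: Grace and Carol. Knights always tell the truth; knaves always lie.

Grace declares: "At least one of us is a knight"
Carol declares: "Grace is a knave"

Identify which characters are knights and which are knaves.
Grace is a knight.
Carol is a knave.

Verification:
- Grace (knight) says "At least one of us is a knight" - this is TRUE because Grace is a knight.
- Carol (knave) says "Grace is a knave" - this is FALSE (a lie) because Grace is a knight.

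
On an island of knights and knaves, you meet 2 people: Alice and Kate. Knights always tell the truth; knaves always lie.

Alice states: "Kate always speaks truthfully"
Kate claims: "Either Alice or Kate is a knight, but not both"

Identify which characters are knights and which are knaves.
Alice is a knave.
Kate is a knave.

Verification:
- Alice (knave) says "Kate always speaks truthfully" - this is FALSE (a lie) because Kate is a knave.
- Kate (knave) says "Either Alice or Kate is a knight, but not both" - this is FALSE (a lie) because Alice is a knave and Kate is a knave.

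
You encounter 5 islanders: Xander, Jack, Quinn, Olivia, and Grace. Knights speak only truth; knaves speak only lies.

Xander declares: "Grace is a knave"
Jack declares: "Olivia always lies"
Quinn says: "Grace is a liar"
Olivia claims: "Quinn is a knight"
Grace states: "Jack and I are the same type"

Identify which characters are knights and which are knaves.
Xander is a knave.
Jack is a knight.
Quinn is a knave.
Olivia is a knave.
Grace is a knight.

Verification:
- Xander (knave) says "Grace is a knave" - this is FALSE (a lie) because Grace is a knight.
- Jack (knight) says "Olivia always lies" - this is TRUE because Olivia is a knave.
- Quinn (knave) says "Grace is a liar" - this is FALSE (a lie) because Grace is a knight.
- Olivia (knave) says "Quinn is a knight" - this is FALSE (a lie) because Quinn is a knave.
- Grace (knight) says "Jack and I are the same type" - this is TRUE because Grace is a knight and Jack is a knight.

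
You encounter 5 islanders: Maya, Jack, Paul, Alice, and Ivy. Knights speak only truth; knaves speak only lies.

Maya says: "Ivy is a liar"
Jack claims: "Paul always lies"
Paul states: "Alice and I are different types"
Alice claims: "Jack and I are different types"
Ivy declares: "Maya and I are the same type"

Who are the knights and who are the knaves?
Maya is a knight.
Jack is a knave.
Paul is a knight.
Alice is a knave.
Ivy is a knave.

Verification:
- Maya (knight) says "Ivy is a liar" - this is TRUE because Ivy is a knave.
- Jack (knave) says "Paul always lies" - this is FALSE (a lie) because Paul is a knight.
- Paul (knight) says "Alice and I are different types" - this is TRUE because Paul is a knight and Alice is a knave.
- Alice (knave) says "Jack and I are different types" - this is FALSE (a lie) because Alice is a knave and Jack is a knave.
- Ivy (knave) says "Maya and I are the same type" - this is FALSE (a lie) because Ivy is a knave and Maya is a knight.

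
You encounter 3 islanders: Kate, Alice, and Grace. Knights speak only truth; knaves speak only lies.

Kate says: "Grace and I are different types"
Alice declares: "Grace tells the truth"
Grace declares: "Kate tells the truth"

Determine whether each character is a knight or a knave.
Kate is a knave.
Alice is a knave.
Grace is a knave.

Verification:
- Kate (knave) says "Grace and I are different types" - this is FALSE (a lie) because Kate is a knave and Grace is a knave.
- Alice (knave) says "Grace tells the truth" - this is FALSE (a lie) because Grace is a knave.
- Grace (knave) says "Kate tells the truth" - this is FALSE (a lie) because Kate is a knave.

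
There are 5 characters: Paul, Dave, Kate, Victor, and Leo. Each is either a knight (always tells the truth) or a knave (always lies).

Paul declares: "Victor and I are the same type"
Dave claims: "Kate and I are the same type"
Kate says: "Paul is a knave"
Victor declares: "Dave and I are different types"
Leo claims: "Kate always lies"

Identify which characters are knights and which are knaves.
Paul is a knave.
Dave is a knave.
Kate is a knight.
Victor is a knight.
Leo is a knave.

Verification:
- Paul (knave) says "Victor and I are the same type" - this is FALSE (a lie) because Paul is a knave and Victor is a knight.
- Dave (knave) says "Kate and I are the same type" - this is FALSE (a lie) because Dave is a knave and Kate is a knight.
- Kate (knight) says "Paul is a knave" - this is TRUE because Paul is a knave.
- Victor (knight) says "Dave and I are different types" - this is TRUE because Victor is a knight and Dave is a knave.
- Leo (knave) says "Kate always lies" - this is FALSE (a lie) because Kate is a knight.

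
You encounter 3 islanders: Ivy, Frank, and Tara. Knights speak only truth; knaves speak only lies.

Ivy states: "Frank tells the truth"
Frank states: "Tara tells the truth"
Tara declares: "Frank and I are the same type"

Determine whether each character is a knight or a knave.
Ivy is a knight.
Frank is a knight.
Tara is a knight.

Verification:
- Ivy (knight) says "Frank tells the truth" - this is TRUE because Frank is a knight.
- Frank (knight) says "Tara tells the truth" - this is TRUE because Tara is a knight.
- Tara (knight) says "Frank and I are the same type" - this is TRUE because Tara is a knight and Frank is a knight.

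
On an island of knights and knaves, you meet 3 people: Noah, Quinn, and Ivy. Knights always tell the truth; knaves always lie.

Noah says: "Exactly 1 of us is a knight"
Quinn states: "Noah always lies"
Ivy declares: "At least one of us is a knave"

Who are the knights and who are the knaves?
Noah is a knave.
Quinn is a knight.
Ivy is a knight.

Verification:
- Noah (knave) says "Exactly 1 of us is a knight" - this is FALSE (a lie) because there are 2 knights.
- Quinn (knight) says "Noah always lies" - this is TRUE because Noah is a knave.
- Ivy (knight) says "At least one of us is a knave" - this is TRUE because Noah is a knave.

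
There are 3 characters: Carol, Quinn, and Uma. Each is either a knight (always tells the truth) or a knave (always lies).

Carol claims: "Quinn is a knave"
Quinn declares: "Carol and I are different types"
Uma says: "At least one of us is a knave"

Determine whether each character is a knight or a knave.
Carol is a knave.
Quinn is a knight.
Uma is a knight.

Verification:
- Carol (knave) says "Quinn is a knave" - this is FALSE (a lie) because Quinn is a knight.
- Quinn (knight) says "Carol and I are different types" - this is TRUE because Quinn is a knight and Carol is a knave.
- Uma (knight) says "At least one of us is a knave" - this is TRUE because Carol is a knave.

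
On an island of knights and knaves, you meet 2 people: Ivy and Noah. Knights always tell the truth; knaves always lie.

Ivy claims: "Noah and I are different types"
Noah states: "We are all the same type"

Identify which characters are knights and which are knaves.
Ivy is a knight.
Noah is a knave.

Verification:
- Ivy (knight) says "Noah and I are different types" - this is TRUE because Ivy is a knight and Noah is a knave.
- Noah (knave) says "We are all the same type" - this is FALSE (a lie) because Ivy is a knight and Noah is a knave.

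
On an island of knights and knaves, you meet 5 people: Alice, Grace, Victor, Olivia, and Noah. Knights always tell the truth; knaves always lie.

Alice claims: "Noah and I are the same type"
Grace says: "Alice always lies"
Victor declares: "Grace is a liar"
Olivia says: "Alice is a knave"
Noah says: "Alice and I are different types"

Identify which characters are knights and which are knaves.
Alice is a knave.
Grace is a knight.
Victor is a knave.
Olivia is a knight.
Noah is a knight.

Verification:
- Alice (knave) says "Noah and I are the same type" - this is FALSE (a lie) because Alice is a knave and Noah is a knight.
- Grace (knight) says "Alice always lies" - this is TRUE because Alice is a knave.
- Victor (knave) says "Grace is a liar" - this is FALSE (a lie) because Grace is a knight.
- Olivia (knight) says "Alice is a knave" - this is TRUE because Alice is a knave.
- Noah (knight) says "Alice and I are different types" - this is TRUE because Noah is a knight and Alice is a knave.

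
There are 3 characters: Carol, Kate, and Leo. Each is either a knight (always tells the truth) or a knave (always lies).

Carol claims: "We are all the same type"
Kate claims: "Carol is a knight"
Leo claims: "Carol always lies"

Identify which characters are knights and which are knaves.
Carol is a knave.
Kate is a knave.
Leo is a knight.

Verification:
- Carol (knave) says "We are all the same type" - this is FALSE (a lie) because Leo is a knight and Carol and Kate are knaves.
- Kate (knave) says "Carol is a knight" - this is FALSE (a lie) because Carol is a knave.
- Leo (knight) says "Carol always lies" - this is TRUE because Carol is a knave.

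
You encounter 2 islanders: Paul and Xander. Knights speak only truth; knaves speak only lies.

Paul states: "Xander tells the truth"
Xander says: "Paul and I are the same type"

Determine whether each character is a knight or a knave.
Paul is a knight.
Xander is a knight.

Verification:
- Paul (knight) says "Xander tells the truth" - this is TRUE because Xander is a knight.
- Xander (knight) says "Paul and I are the same type" - this is TRUE because Xander is a knight and Paul is a knight.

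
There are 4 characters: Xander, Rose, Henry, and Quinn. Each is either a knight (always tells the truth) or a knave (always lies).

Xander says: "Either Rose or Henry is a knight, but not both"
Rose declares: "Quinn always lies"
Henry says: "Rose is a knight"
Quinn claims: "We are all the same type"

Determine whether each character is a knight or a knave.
Xander is a knave.
Rose is a knight.
Henry is a knight.
Quinn is a knave.

Verification:
- Xander (knave) says "Either Rose or Henry is a knight, but not both" - this is FALSE (a lie) because Rose is a knight and Henry is a knight.
- Rose (knight) says "Quinn always lies" - this is TRUE because Quinn is a knave.
- Henry (knight) says "Rose is a knight" - this is TRUE because Rose is a knight.
- Quinn (knave) says "We are all the same type" - this is FALSE (a lie) because Rose and Henry are knights and Xander and Quinn are knaves.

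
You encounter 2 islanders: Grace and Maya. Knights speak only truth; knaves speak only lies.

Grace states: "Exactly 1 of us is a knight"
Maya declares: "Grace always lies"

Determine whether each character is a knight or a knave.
Grace is a knight.
Maya is a knave.

Verification:
- Grace (knight) says "Exactly 1 of us is a knight" - this is TRUE because there are 1 knights.
- Maya (knave) says "Grace always lies" - this is FALSE (a lie) because Grace is a knight.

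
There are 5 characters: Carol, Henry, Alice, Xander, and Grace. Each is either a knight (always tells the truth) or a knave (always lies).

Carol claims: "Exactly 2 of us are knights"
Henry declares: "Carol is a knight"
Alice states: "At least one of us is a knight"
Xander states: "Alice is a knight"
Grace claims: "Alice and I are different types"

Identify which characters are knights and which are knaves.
Carol is a knave.
Henry is a knave.
Alice is a knave.
Xander is a knave.
Grace is a knave.

Verification:
- Carol (knave) says "Exactly 2 of us are knights" - this is FALSE (a lie) because there are 0 knights.
- Henry (knave) says "Carol is a knight" - this is FALSE (a lie) because Carol is a knave.
- Alice (knave) says "At least one of us is a knight" - this is FALSE (a lie) because no one is a knight.
- Xander (knave) says "Alice is a knight" - this is FALSE (a lie) because Alice is a knave.
- Grace (knave) says "Alice and I are different types" - this is FALSE (a lie) because Grace is a knave and Alice is a knave.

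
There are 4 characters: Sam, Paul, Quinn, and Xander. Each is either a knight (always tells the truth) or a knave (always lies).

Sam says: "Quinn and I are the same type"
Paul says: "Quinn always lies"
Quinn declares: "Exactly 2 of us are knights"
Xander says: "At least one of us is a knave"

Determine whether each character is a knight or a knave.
Sam is a knave.
Paul is a knave.
Quinn is a knight.
Xander is a knight.

Verification:
- Sam (knave) says "Quinn and I are the same type" - this is FALSE (a lie) because Sam is a knave and Quinn is a knight.
- Paul (knave) says "Quinn always lies" - this is FALSE (a lie) because Quinn is a knight.
- Quinn (knight) says "Exactly 2 of us are knights" - this is TRUE because there are 2 knights.
- Xander (knight) says "At least one of us is a knave" - this is TRUE because Sam and Paul are knaves.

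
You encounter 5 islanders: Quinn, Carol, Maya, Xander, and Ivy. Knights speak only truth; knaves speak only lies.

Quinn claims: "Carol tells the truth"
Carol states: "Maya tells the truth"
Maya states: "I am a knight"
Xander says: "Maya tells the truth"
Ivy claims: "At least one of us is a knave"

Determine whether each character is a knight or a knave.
Quinn is a knave.
Carol is a knave.
Maya is a knave.
Xander is a knave.
Ivy is a knight.

Verification:
- Quinn (knave) says "Carol tells the truth" - this is FALSE (a lie) because Carol is a knave.
- Carol (knave) says "Maya tells the truth" - this is FALSE (a lie) because Maya is a knave.
- Maya (knave) says "I am a knight" - this is FALSE (a lie) because Maya is a knave.
- Xander (knave) says "Maya tells the truth" - this is FALSE (a lie) because Maya is a knave.
- Ivy (knight) says "At least one of us is a knave" - this is TRUE because Quinn, Carol, Maya, and Xander are knaves.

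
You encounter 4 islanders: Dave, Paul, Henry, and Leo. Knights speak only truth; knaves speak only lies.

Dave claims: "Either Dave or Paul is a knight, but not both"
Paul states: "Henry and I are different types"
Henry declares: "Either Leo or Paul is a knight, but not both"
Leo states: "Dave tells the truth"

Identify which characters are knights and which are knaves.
Dave is a knave.
Paul is a knave.
Henry is a knave.
Leo is a knave.

Verification:
- Dave (knave) says "Either Dave or Paul is a knight, but not both" - this is FALSE (a lie) because Dave is a knave and Paul is a knave.
- Paul (knave) says "Henry and I are different types" - this is FALSE (a lie) because Paul is a knave and Henry is a knave.
- Henry (knave) says "Either Leo or Paul is a knight, but not both" - this is FALSE (a lie) because Leo is a knave and Paul is a knave.
- Leo (knave) says "Dave tells the truth" - this is FALSE (a lie) because Dave is a knave.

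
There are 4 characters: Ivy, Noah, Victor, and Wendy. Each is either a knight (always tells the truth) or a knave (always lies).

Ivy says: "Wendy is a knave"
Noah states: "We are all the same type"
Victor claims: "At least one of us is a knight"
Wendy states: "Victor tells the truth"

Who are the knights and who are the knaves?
Ivy is a knave.
Noah is a knave.
Victor is a knight.
Wendy is a knight.

Verification:
- Ivy (knave) says "Wendy is a knave" - this is FALSE (a lie) because Wendy is a knight.
- Noah (knave) says "We are all the same type" - this is FALSE (a lie) because Victor and Wendy are knights and Ivy and Noah are knaves.
- Victor (knight) says "At least one of us is a knight" - this is TRUE because Victor and Wendy are knights.
- Wendy (knight) says "Victor tells the truth" - this is TRUE because Victor is a knight.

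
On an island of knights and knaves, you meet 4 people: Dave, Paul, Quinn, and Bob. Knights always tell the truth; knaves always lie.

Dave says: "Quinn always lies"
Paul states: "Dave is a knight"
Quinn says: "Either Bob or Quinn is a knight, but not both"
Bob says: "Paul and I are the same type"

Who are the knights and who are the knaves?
Dave is a knight.
Paul is a knight.
Quinn is a knave.
Bob is a knave.

Verification:
- Dave (knight) says "Quinn always lies" - this is TRUE because Quinn is a knave.
- Paul (knight) says "Dave is a knight" - this is TRUE because Dave is a knight.
- Quinn (knave) says "Either Bob or Quinn is a knight, but not both" - this is FALSE (a lie) because Bob is a knave and Quinn is a knave.
- Bob (knave) says "Paul and I are the same type" - this is FALSE (a lie) because Bob is a knave and Paul is a knight.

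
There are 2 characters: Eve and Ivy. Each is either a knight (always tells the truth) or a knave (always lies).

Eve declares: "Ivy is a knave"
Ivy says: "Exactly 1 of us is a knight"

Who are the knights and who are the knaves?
Eve is a knave.
Ivy is a knight.

Verification:
- Eve (knave) says "Ivy is a knave" - this is FALSE (a lie) because Ivy is a knight.
- Ivy (knight) says "Exactly 1 of us is a knight" - this is TRUE because there are 1 knights.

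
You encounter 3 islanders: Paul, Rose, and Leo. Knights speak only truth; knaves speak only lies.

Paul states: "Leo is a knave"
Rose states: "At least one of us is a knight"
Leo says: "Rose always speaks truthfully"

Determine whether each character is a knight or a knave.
Paul is a knave.
Rose is a knight.
Leo is a knight.

Verification:
- Paul (knave) says "Leo is a knave" - this is FALSE (a lie) because Leo is a knight.
- Rose (knight) says "At least one of us is a knight" - this is TRUE because Rose and Leo are knights.
- Leo (knight) says "Rose always speaks truthfully" - this is TRUE because Rose is a knight.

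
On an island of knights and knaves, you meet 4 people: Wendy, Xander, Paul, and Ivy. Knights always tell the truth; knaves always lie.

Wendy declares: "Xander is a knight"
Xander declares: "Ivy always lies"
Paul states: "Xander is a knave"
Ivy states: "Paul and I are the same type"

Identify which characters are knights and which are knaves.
Wendy is a knave.
Xander is a knave.
Paul is a knight.
Ivy is a knight.

Verification:
- Wendy (knave) says "Xander is a knight" - this is FALSE (a lie) because Xander is a knave.
- Xander (knave) says "Ivy always lies" - this is FALSE (a lie) because Ivy is a knight.
- Paul (knight) says "Xander is a knave" - this is TRUE because Xander is a knave.
- Ivy (knight) says "Paul and I are the same type" - this is TRUE because Ivy is a knight and Paul is a knight.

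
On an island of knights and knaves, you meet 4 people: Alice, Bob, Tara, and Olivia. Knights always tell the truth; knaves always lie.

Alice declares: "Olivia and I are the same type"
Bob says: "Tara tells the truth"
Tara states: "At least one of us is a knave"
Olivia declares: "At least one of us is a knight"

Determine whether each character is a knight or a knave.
Alice is a knave.
Bob is a knight.
Tara is a knight.
Olivia is a knight.

Verification:
- Alice (knave) says "Olivia and I are the same type" - this is FALSE (a lie) because Alice is a knave and Olivia is a knight.
- Bob (knight) says "Tara tells the truth" - this is TRUE because Tara is a knight.
- Tara (knight) says "At least one of us is a knave" - this is TRUE because Alice is a knave.
- Olivia (knight) says "At least one of us is a knight" - this is TRUE because Bob, Tara, and Olivia are knights.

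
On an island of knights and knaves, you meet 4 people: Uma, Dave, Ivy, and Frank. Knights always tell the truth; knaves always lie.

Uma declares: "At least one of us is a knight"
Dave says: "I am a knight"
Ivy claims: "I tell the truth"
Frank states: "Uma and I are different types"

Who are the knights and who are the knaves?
Uma is a knave.
Dave is a knave.
Ivy is a knave.
Frank is a knave.

Verification:
- Uma (knave) says "At least one of us is a knight" - this is FALSE (a lie) because no one is a knight.
- Dave (knave) says "I am a knight" - this is FALSE (a lie) because Dave is a knave.
- Ivy (knave) says "I tell the truth" - this is FALSE (a lie) because Ivy is a knave.
- Frank (knave) says "Uma and I are different types" - this is FALSE (a lie) because Frank is a knave and Uma is a knave.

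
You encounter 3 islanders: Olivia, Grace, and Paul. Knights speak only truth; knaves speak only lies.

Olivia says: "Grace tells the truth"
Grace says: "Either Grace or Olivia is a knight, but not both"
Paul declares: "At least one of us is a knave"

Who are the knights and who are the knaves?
Olivia is a knave.
Grace is a knave.
Paul is a knight.

Verification:
- Olivia (knave) says "Grace tells the truth" - this is FALSE (a lie) because Grace is a knave.
- Grace (knave) says "Either Grace or Olivia is a knight, but not both" - this is FALSE (a lie) because Grace is a knave and Olivia is a knave.
- Paul (knight) says "At least one of us is a knave" - this is TRUE because Olivia and Grace are knaves.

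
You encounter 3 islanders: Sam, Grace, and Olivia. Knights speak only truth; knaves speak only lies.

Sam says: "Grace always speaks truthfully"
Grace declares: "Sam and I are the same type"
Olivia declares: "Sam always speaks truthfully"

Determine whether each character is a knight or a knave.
Sam is a knight.
Grace is a knight.
Olivia is a knight.

Verification:
- Sam (knight) says "Grace always speaks truthfully" - this is TRUE because Grace is a knight.
- Grace (knight) says "Sam and I are the same type" - this is TRUE because Grace is a knight and Sam is a knight.
- Olivia (knight) says "Sam always speaks truthfully" - this is TRUE because Sam is a knight.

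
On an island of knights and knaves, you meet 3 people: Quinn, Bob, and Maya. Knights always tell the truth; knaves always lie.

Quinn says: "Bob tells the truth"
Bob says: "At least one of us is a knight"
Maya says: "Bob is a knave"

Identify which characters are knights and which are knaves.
Quinn is a knight.
Bob is a knight.
Maya is a knave.

Verification:
- Quinn (knight) says "Bob tells the truth" - this is TRUE because Bob is a knight.
- Bob (knight) says "At least one of us is a knight" - this is TRUE because Quinn and Bob are knights.
- Maya (knave) says "Bob is a knave" - this is FALSE (a lie) because Bob is a knight.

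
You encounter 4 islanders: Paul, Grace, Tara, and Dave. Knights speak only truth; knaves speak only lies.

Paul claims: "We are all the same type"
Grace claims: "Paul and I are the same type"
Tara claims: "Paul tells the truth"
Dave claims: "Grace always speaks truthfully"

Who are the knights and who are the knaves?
Paul is a knight.
Grace is a knight.
Tara is a knight.
Dave is a knight.

Verification:
- Paul (knight) says "We are all the same type" - this is TRUE because Paul, Grace, Tara, and Dave are knights.
- Grace (knight) says "Paul and I are the same type" - this is TRUE because Grace is a knight and Paul is a knight.
- Tara (knight) says "Paul tells the truth" - this is TRUE because Paul is a knight.
- Dave (knight) says "Grace always speaks truthfully" - this is TRUE because Grace is a knight.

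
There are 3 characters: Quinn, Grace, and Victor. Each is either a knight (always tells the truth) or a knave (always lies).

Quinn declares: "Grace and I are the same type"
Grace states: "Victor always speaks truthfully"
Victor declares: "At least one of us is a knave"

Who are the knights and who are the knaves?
Quinn is a knave.
Grace is a knight.
Victor is a knight.

Verification:
- Quinn (knave) says "Grace and I are the same type" - this is FALSE (a lie) because Quinn is a knave and Grace is a knight.
- Grace (knight) says "Victor always speaks truthfully" - this is TRUE because Victor is a knight.
- Victor (knight) says "At least one of us is a knave" - this is TRUE because Quinn is a knave.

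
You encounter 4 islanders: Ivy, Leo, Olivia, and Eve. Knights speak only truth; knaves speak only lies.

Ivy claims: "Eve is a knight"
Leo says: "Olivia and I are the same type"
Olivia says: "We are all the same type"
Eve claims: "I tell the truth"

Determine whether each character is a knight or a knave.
Ivy is a knight.
Leo is a knight.
Olivia is a knight.
Eve is a knight.

Verification:
- Ivy (knight) says "Eve is a knight" - this is TRUE because Eve is a knight.
- Leo (knight) says "Olivia and I are the same type" - this is TRUE because Leo is a knight and Olivia is a knight.
- Olivia (knight) says "We are all the same type" - this is TRUE because Ivy, Leo, Olivia, and Eve are knights.
- Eve (knight) says "I tell the truth" - this is TRUE because Eve is a knight.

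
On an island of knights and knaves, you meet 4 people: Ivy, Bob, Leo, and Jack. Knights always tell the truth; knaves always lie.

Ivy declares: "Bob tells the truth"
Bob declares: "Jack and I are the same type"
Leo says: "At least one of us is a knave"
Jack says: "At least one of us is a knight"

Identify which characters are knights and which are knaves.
Ivy is a knave.
Bob is a knave.
Leo is a knight.
Jack is a knight.

Verification:
- Ivy (knave) says "Bob tells the truth" - this is FALSE (a lie) because Bob is a knave.
- Bob (knave) says "Jack and I are the same type" - this is FALSE (a lie) because Bob is a knave and Jack is a knight.
- Leo (knight) says "At least one of us is a knave" - this is TRUE because Ivy and Bob are knaves.
- Jack (knight) says "At least one of us is a knight" - this is TRUE because Leo and Jack are knights.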